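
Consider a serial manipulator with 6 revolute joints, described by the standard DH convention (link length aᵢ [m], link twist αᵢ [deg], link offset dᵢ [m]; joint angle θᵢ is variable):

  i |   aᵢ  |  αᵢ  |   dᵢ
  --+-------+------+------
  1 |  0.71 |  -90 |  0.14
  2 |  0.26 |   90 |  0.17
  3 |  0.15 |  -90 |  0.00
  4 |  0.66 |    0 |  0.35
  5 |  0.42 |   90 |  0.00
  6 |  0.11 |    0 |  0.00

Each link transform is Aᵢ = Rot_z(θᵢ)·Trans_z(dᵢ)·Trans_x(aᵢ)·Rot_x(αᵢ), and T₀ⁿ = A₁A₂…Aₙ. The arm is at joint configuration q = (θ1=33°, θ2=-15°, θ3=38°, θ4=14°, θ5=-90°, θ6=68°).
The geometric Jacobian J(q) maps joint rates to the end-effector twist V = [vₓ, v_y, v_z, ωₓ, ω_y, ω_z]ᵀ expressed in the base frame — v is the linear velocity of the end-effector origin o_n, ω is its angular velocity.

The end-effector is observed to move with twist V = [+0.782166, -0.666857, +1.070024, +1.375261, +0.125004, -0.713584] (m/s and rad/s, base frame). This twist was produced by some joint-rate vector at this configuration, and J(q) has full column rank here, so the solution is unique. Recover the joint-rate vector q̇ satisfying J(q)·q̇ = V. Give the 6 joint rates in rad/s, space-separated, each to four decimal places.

-0.5410 -0.4410 -0.2910 -0.9830 0.1240 -0.7930

o_n = [0.5049, 1.6174, 0.5973]
J₁: ẑ×o_n = [-1.6174, 0.5049, 0.0000], ω = ẑ
J2: z=[-0.5446, 0.8387, 0.0000] o=[0.5955, 0.3867, 0.1400] → [0.3835, 0.2490, -0.5944, -0.5446, 0.8387, 0.0000]
J3: z=[-0.2171, -0.1410, 0.9659] o=[0.7135, 0.6660, 0.2073] → [-0.9739, -0.1168, -0.2359, -0.2171, -0.1410, 0.9659]
J4: z=[-0.9279, 0.3370, -0.1593] o=[0.7589, 0.8057, 0.2379] → [0.2505, 0.3739, -0.6676, -0.9279, 0.3370, -0.1593]
J5: z=[-0.9279, 0.3370, -0.1593] o=[0.6629, 1.5423, 0.1585] → [0.1598, 0.4323, -0.0165, -0.9279, 0.3370, -0.1593]
J6: z=[-0.3466, -0.9373, 0.0358] o=[0.6052, 1.5794, 0.5729] → [-0.0242, 0.0049, -0.1072, -0.3466, -0.9373, 0.0358]
q̇ = J⁺·V = [-0.5410, -0.4410, -0.2910, -0.9830, 0.1240, -0.7930]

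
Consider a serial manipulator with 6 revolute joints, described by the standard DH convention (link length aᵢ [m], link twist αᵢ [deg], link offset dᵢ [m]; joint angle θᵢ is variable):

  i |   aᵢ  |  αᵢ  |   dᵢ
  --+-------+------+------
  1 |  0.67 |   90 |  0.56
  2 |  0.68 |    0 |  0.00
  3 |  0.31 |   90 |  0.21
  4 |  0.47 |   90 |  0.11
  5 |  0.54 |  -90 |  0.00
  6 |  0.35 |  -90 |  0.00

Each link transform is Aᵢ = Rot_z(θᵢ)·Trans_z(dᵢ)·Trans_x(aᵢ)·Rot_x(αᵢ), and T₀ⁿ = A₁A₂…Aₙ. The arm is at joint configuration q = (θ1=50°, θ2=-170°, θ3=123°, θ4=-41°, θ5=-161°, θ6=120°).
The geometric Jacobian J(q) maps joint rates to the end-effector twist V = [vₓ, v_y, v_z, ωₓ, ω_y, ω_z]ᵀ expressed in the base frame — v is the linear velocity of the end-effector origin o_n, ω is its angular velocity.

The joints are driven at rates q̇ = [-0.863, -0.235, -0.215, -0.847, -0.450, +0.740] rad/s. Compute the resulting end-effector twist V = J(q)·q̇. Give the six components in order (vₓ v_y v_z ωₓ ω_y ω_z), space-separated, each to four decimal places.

-0.4476 -0.3946 -0.3027 0.7306 1.2883 -0.1571

o_n = [0.5421, 0.0909, 0.0069]
J₁: ẑ×o_n = [-0.0909, 0.5421, 0.0000], ω = ẑ
J2: z=[0.7660, -0.6428, 0.0000] o=[0.4307, 0.5132, 0.5600] → [0.3556, 0.4237, -0.2519, 0.7660, -0.6428, 0.0000]
J3: z=[0.7660, -0.6428, 0.0000] o=[0.0002, 0.0003, 0.4419] → [0.2797, 0.3333, 0.4178, 0.7660, -0.6428, 0.0000]
J4: z=[-0.4701, -0.5602, -0.6820] o=[0.2970, 0.0272, 0.2152] → [0.1602, -0.2651, 0.1074, -0.4701, -0.5602, -0.6820]
J5: z=[-0.8657, 0.1424, 0.4798] o=[0.1646, 0.3491, -0.1192] → [0.1418, 0.2903, 0.1698, -0.8657, 0.1424, 0.4798]
J6: z=[0.3886, 0.7954, 0.4651] o=[0.3349, 0.0310, 0.2825] → [-0.2471, 0.2035, -0.1415, 0.3886, 0.7954, 0.4651]
V = J·q̇ = [-0.4476, -0.3946, -0.3027, 0.7306, 1.2883, -0.1571]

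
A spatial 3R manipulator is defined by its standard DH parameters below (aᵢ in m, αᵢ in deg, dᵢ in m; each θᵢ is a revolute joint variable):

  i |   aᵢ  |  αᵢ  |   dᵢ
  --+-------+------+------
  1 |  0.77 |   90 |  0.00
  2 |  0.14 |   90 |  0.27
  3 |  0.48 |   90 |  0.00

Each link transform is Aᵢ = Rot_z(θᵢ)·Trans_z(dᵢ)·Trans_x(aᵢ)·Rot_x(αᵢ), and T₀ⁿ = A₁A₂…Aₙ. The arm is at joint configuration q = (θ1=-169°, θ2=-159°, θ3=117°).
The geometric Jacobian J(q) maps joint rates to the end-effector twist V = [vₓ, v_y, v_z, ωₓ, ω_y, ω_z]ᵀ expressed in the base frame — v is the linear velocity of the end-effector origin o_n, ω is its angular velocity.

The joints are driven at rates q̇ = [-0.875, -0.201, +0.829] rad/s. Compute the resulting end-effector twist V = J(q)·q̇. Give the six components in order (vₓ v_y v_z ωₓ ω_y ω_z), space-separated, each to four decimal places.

0.1626 0.5988 0.1124 0.3300 -0.1406 -0.1011

o_n = [-0.9604, 0.5241, 0.0279]
J₁: ẑ×o_n = [-0.5241, -0.9604, 0.0000], ω = ẑ
J2: z=[-0.1908, 0.9816, 0.0000] o=[-0.7559, -0.1469, 0.0000] → [0.0274, 0.0053, 0.0727, -0.1908, 0.9816, 0.0000]
J3: z=[0.3518, 0.0684, 0.9336] o=[-0.6791, 0.1431, -0.0502] → [-0.3504, -0.2901, 0.1533, 0.3518, 0.0684, 0.9336]
V = J·q̇ = [0.1626, 0.5988, 0.1124, 0.3300, -0.1406, -0.1011]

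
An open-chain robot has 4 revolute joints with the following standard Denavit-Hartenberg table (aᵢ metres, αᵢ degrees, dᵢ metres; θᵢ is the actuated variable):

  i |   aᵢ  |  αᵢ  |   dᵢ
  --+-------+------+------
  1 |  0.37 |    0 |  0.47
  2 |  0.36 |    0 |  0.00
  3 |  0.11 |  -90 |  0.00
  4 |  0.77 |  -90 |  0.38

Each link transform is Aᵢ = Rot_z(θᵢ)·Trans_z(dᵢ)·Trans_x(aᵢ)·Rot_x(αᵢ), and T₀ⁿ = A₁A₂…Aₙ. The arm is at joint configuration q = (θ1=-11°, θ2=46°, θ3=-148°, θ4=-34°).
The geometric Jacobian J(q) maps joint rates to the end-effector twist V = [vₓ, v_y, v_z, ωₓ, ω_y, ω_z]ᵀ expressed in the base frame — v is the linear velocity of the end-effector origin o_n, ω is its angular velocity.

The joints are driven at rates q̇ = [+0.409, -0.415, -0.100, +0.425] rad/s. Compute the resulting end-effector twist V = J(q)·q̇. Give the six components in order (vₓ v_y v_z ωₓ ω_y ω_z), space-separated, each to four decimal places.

-0.1301 -0.0278 -0.2713 0.3912 -0.1661 -0.1060

o_n = [0.7155, -0.7015, 0.9006]
J₁: ẑ×o_n = [0.7015, 0.7155, -0.0000], ω = ẑ
J2: z=[0.0000, 0.0000, 1.0000] o=[0.3632, -0.0706, 0.4700] → [0.6309, 0.3523, -0.0000, 0.0000, 0.0000, 1.0000]
J3: z=[0.0000, 0.0000, 1.0000] o=[0.6581, 0.1359, 0.4700] → [0.8373, 0.0574, -0.0000, 0.0000, 0.0000, 1.0000]
J4: z=[0.9205, -0.3907, 0.0000] o=[0.6151, 0.0346, 0.4700] → [-0.1682, -0.3963, -0.6384, 0.9205, -0.3907, 0.0000]
V = J·q̇ = [-0.1301, -0.0278, -0.2713, 0.3912, -0.1661, -0.1060]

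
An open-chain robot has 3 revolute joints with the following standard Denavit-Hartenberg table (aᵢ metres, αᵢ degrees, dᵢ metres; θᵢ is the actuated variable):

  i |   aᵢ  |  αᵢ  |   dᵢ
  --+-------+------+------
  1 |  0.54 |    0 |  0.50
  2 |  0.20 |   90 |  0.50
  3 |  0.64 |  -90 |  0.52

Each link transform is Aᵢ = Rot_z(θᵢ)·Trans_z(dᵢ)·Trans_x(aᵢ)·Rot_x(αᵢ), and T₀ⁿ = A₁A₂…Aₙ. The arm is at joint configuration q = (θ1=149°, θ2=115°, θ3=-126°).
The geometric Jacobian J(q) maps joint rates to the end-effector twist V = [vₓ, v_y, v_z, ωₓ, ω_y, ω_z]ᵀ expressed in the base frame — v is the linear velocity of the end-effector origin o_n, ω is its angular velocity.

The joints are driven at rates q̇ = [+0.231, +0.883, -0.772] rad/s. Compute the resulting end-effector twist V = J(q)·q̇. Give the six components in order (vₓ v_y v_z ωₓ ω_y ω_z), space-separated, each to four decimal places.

-0.2782 -0.2650 0.2904 0.7678 -0.0807 1.1140

o_n = [-0.9616, 0.5077, 0.4822]
J₁: ẑ×o_n = [-0.5077, -0.9616, 0.0000], ω = ẑ
J2: z=[0.0000, 0.0000, 1.0000] o=[-0.4629, 0.2781, 0.5000] → [-0.2296, -0.4987, 0.0000, 0.0000, 0.0000, 1.0000]
J3: z=[-0.9945, 0.1045, 0.0000] o=[-0.4838, 0.0792, 1.0000] → [-0.0541, -0.5149, -0.3762, -0.9945, 0.1045, 0.0000]
V = J·q̇ = [-0.2782, -0.2650, 0.2904, 0.7678, -0.0807, 1.1140]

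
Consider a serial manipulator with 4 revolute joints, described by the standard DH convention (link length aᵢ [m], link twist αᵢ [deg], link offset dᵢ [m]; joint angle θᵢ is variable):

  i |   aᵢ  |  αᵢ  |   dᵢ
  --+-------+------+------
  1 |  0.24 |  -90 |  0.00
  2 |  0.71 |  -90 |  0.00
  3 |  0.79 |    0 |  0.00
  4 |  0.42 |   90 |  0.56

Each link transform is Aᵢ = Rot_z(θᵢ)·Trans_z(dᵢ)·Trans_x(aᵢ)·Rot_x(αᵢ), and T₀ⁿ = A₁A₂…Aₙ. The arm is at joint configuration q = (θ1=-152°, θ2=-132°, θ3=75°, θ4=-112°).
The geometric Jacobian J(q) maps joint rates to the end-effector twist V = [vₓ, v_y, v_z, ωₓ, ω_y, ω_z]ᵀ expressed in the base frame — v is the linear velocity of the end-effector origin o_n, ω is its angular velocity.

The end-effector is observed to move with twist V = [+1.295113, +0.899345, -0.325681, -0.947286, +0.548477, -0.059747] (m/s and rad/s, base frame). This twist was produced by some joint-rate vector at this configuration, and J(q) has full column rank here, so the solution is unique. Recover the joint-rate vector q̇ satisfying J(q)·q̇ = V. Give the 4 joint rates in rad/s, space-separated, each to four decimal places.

-0.5810 -0.9290 0.1440 0.6350

o_n = [-0.0805, 0.5352, 1.3036]
J₁: ẑ×o_n = [-0.5352, -0.0805, 0.0000], ω = ẑ
J2: z=[0.4695, -0.8829, 0.0000] o=[-0.2119, -0.1127, 0.0000] → [-1.1510, -0.6120, 0.4202, 0.4695, -0.8829, 0.0000]
J3: z=[-0.6562, -0.3489, 0.6691] o=[0.2076, 0.1104, 0.5276] → [-0.5550, 0.3164, -0.3792, -0.6562, -0.3489, 0.6691]
J4: z=[-0.6562, -0.3489, 0.6691] o=[-0.0299, 0.8484, 0.6796] → [-0.0081, 0.3756, 0.1878, -0.6562, -0.3489, 0.6691]
q̇ = J⁺·V = [-0.5810, -0.9290, 0.1440, 0.6350]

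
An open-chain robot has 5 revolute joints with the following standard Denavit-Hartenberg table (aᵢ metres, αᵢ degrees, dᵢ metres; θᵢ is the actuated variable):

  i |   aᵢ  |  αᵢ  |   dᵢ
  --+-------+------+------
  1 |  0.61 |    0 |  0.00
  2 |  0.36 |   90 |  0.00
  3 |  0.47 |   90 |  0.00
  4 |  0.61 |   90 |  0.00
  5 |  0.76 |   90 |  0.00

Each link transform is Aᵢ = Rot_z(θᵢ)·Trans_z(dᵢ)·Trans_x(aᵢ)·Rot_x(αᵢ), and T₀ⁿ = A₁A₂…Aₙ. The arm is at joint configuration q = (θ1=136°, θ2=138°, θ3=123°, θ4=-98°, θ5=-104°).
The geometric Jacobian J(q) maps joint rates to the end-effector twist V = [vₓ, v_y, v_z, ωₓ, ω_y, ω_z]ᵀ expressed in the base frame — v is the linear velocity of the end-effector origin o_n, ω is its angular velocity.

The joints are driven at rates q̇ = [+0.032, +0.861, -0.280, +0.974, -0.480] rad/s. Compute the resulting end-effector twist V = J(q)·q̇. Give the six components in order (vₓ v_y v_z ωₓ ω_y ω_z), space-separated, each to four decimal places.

-0.7748 0.5036 0.6699 0.3849 -0.5324 1.8221

o_n = [-0.0515, 0.9341, -0.0572]
J₁: ẑ×o_n = [-0.9341, -0.0515, 0.0000], ω = ẑ
J2: z=[0.0000, 0.0000, 1.0000] o=[-0.4388, 0.4237, 0.0000] → [-0.5104, 0.3873, 0.0000, 0.0000, 0.0000, 1.0000]
J3: z=[-0.9976, -0.0698, 0.0000] o=[-0.4137, 0.0646, 0.0000] → [0.0040, -0.0571, -0.8421, -0.9976, -0.0698, 0.0000]
J4: z=[0.0585, -0.8366, 0.5446] o=[-0.4315, 0.3200, 0.3942] → [0.0431, 0.2334, 0.3539, 0.0585, -0.8366, 0.5446]
J5: z=[-0.1012, -0.5477, -0.8305] o=[0.1743, 0.3160, 0.3230] → [0.7216, 0.1490, -0.1862, -0.1012, -0.5477, -0.8305]
V = J·q̇ = [-0.7748, 0.5036, 0.6699, 0.3849, -0.5324, 1.8221]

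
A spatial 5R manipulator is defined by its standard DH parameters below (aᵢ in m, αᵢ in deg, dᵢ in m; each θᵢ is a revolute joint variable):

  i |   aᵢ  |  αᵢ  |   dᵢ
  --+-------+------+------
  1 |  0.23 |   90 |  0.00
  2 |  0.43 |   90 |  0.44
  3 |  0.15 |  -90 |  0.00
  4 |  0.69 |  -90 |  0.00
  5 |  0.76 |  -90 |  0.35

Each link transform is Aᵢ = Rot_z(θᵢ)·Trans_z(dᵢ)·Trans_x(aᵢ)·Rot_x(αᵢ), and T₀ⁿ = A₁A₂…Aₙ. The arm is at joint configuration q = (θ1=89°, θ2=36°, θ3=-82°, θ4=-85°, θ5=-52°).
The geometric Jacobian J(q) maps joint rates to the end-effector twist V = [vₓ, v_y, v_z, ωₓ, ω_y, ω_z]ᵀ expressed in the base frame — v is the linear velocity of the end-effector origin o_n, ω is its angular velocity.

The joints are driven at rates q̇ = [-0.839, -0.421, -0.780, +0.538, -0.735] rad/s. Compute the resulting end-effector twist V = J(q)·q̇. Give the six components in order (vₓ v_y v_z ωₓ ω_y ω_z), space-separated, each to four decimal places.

0.4501 -0.4403 -0.0919 0.3776 -0.0788 -0.0065

o_n = [-0.0392, 1.7862, -0.2581]
J₁: ẑ×o_n = [-1.7862, -0.0392, 0.0000], ω = ẑ
J2: z=[0.9998, -0.0175, 0.0000] o=[0.0040, 0.2300, 0.0000] → [0.0045, 0.2581, 1.5553, 0.9998, -0.0175, 0.0000]
J3: z=[0.0103, 0.5877, -0.8090] o=[0.4500, 0.5701, 0.2527] → [0.6836, 0.4011, 0.3000, 0.0103, 0.5877, -0.8090]
J4: z=[0.1531, 0.7986, 0.5821] o=[0.3018, 0.5896, 0.2650] → [-1.1143, -0.1184, 0.4556, 0.1531, 0.7986, 0.5821]
J5: z=[-0.9853, 0.0781, 0.1520] o=[0.2494, 1.0014, -0.2862] → [-0.1171, -0.0163, -0.7507, -0.9853, 0.0781, 0.1520]
V = J·q̇ = [0.4501, -0.4403, -0.0919, 0.3776, -0.0788, -0.0065]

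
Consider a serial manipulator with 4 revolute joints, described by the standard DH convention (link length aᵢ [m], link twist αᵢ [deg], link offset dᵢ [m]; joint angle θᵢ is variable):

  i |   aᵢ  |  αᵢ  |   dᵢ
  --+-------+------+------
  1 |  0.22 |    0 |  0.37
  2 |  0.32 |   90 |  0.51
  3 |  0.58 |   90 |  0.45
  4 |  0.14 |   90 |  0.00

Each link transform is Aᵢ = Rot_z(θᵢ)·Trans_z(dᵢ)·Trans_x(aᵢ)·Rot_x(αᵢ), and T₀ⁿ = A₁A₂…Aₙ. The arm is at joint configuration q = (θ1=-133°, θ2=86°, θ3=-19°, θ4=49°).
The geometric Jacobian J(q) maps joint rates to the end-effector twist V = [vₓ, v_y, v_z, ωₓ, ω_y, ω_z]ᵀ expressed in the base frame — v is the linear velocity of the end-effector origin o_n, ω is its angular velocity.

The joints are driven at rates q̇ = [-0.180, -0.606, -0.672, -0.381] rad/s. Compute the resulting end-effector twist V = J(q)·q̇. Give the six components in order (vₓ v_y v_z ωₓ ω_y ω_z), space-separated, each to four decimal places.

-0.9246 -0.0621 -0.4400 0.5761 0.3676 -0.4258

o_n = [0.0951, -1.2385, 0.6613]
J₁: ẑ×o_n = [1.2385, 0.0951, -0.0000], ω = ẑ
J2: z=[0.0000, 0.0000, 1.0000] o=[-0.1500, -0.1609, 0.3700] → [1.0776, 0.2451, -0.0000, 0.0000, 0.0000, 1.0000]
J3: z=[-0.7314, -0.6820, 0.0000] o=[0.0682, -0.3949, 0.8800] → [0.1492, -0.1600, 0.6352, -0.7314, -0.6820, 0.0000]
J4: z=[-0.2220, 0.2381, -0.9455] o=[0.1131, -1.1029, 0.6912] → [-0.1353, 0.0104, 0.0344, -0.2220, 0.2381, -0.9455]
V = J·q̇ = [-0.9246, -0.0621, -0.4400, 0.5761, 0.3676, -0.4258]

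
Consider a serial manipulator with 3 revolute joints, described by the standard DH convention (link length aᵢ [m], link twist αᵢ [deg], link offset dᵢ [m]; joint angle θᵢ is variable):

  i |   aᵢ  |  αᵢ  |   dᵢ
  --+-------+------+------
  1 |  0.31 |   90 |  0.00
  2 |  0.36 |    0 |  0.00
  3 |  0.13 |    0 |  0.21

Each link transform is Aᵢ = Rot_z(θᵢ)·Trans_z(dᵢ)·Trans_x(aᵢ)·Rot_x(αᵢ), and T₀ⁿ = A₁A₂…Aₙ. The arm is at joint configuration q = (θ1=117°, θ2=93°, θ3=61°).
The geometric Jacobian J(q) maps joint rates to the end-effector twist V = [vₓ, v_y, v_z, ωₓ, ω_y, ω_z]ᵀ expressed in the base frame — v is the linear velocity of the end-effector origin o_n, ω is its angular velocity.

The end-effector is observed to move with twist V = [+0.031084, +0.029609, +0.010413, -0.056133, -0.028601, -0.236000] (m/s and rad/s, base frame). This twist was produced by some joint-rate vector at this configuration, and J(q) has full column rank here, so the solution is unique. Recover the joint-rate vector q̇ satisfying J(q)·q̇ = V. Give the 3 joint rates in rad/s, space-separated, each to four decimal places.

o_n = [0.1080, 0.2507, 0.4165]
J₁: ẑ×o_n = [-0.2507, 0.1080, 0.0000], ω = ẑ
J2: z=[0.8910, 0.4540, 0.0000] o=[-0.1407, 0.2762, 0.0000] → [0.1891, -0.3711, -0.1357, 0.8910, 0.4540, 0.0000]
J3: z=[0.8910, 0.4540, 0.0000] o=[-0.1322, 0.2594, 0.3595] → [0.0259, -0.0508, -0.1168, 0.8910, 0.4540, 0.0000]
q̇ = J⁺·V = [-0.2360, -0.1620, 0.0990]

-0.2360 -0.1620 0.0990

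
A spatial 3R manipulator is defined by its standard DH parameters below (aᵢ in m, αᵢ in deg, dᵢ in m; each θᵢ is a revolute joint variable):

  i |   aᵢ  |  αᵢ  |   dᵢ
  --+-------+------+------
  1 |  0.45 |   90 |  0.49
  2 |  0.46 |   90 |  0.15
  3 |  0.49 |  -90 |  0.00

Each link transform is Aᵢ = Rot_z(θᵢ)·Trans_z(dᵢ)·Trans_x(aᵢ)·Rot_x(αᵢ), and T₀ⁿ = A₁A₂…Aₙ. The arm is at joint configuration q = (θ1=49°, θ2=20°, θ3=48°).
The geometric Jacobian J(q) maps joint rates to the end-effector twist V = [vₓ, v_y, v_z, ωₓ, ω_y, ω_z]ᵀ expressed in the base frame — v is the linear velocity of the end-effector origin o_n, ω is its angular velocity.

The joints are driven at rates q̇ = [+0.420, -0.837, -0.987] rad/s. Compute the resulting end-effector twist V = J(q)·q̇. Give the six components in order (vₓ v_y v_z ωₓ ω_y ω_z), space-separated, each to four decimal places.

o_n = [1.1690, 0.5611, 0.7595]
J₁: ẑ×o_n = [-0.5611, 1.1690, 0.0000], ω = ẑ
J2: z=[0.7547, -0.6561, 0.0000] o=[0.2952, 0.3396, 0.4900] → [-0.1768, -0.2034, 0.7404, 0.7547, -0.6561, 0.0000]
J3: z=[0.2244, 0.2581, -0.9397] o=[0.6920, 0.5674, 0.6473] → [0.0230, -0.4734, -0.1245, 0.2244, 0.2581, -0.9397]
V = J·q̇ = [-0.1103, 1.1284, -0.4968, -0.8532, 0.2944, 1.3475]

-0.1103 1.1284 -0.4968 -0.8532 0.2944 1.3475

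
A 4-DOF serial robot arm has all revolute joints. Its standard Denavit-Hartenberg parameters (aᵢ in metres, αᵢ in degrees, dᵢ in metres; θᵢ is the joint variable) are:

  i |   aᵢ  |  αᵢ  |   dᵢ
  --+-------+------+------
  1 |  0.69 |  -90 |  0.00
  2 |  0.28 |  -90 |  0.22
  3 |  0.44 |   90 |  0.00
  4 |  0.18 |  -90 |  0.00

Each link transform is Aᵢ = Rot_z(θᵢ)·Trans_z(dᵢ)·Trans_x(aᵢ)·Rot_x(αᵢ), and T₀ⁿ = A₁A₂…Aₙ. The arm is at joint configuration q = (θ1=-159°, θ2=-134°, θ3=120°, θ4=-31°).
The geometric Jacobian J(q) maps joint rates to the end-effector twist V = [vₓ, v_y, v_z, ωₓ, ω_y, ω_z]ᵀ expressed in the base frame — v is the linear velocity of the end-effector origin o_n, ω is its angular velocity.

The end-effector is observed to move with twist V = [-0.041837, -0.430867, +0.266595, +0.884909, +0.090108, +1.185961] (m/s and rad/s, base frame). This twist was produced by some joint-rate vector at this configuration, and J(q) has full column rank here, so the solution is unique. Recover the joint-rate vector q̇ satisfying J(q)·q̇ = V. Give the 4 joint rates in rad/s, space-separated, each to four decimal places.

o_n = [-0.6986, 0.0475, -0.0767]
J₁: ẑ×o_n = [-0.0475, -0.6986, 0.0000], ω = ẑ
J2: z=[0.3584, -0.9336, 0.0000] o=[-0.6442, -0.2473, 0.0000] → [0.0716, 0.0275, 0.0548, 0.3584, -0.9336, 0.0000]
J3: z=[-0.6716, -0.2578, 0.6947] o=[-0.3837, -0.3830, 0.2014] → [-0.2273, -0.4055, -0.3702, -0.6716, -0.2578, 0.6947]
J4: z=[0.3825, 0.6824, 0.6230] o=[-0.6630, -0.0820, 0.0432] → [-0.1624, 0.0236, 0.0738, 0.3825, 0.6824, 0.6230]
q̇ = J⁺·V = [0.9290, 0.6840, -0.4390, 0.9020]

0.9290 0.6840 -0.4390 0.9020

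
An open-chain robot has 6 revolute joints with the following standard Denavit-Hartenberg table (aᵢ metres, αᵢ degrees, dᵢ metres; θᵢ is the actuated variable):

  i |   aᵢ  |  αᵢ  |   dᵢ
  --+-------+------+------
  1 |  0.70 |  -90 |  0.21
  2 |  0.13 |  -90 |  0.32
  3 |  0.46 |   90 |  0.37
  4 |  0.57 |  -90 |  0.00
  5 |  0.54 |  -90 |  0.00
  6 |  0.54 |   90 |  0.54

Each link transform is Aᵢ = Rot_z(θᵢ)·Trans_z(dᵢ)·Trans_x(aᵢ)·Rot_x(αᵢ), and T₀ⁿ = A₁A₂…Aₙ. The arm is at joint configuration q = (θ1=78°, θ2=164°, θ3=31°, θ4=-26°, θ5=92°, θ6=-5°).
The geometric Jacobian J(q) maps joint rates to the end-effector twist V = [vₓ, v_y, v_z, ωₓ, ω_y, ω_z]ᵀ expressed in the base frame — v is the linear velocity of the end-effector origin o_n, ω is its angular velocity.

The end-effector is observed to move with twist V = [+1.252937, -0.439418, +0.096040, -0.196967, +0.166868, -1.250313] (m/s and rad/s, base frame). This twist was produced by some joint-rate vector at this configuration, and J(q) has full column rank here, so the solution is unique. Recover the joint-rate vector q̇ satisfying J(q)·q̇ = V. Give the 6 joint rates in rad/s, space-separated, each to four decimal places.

o_n = [0.9367, 0.4081, 0.6118]
J₁: ẑ×o_n = [-0.4081, 0.9367, 0.0000], ω = ẑ
J2: z=[-0.9781, 0.2079, 0.0000] o=[0.1455, 0.6847, 0.2100] → [0.0835, 0.3930, 0.1061, -0.9781, 0.2079, 0.0000]
J3: z=[-0.0573, -0.2696, 0.9613] o=[-0.1935, 0.6290, 0.1742] → [0.0944, 1.1115, 0.3174, -0.0573, -0.2696, 0.9613]
J4: z=[-0.9414, -0.3061, -0.1420] o=[-0.0617, 0.1092, 0.4212] → [-0.0159, 0.0377, 0.0243, -0.9414, -0.3061, -0.1420]
J5: z=[0.0942, -0.6426, 0.7604] o=[0.1229, -0.2911, 0.0599] → [-0.8863, 0.5668, 0.5888, 0.0942, -0.6426, 0.7604]
J6: z=[-0.3566, 0.6913, 0.6284] o=[0.6249, -0.1127, 0.1485] → [-0.0069, 0.3612, -0.4013, -0.3566, 0.6913, 0.6284]
q̇ = J⁺·V = [-0.7060, 0.9040, 0.6480, -0.5330, -0.9180, -0.8670]

-0.7060 0.9040 0.6480 -0.5330 -0.9180 -0.8670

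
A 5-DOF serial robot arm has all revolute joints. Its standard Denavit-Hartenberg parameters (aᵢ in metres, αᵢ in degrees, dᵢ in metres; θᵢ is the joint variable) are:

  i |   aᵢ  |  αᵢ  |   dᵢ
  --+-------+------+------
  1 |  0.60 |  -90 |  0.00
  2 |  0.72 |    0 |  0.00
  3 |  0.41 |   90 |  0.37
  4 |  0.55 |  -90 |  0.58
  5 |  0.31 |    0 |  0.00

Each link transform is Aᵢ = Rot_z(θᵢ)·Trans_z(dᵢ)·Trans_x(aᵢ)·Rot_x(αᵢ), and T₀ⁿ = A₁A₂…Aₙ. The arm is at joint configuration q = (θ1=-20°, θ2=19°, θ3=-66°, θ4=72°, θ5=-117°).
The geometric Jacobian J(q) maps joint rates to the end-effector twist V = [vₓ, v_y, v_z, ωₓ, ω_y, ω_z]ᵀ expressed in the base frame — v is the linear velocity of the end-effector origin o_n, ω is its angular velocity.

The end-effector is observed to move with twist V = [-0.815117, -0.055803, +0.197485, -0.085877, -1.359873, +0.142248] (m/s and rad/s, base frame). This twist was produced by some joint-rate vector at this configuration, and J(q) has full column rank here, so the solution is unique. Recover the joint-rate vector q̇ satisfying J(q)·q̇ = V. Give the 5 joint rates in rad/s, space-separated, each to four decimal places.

-0.1820 -0.8250 -0.3200 -0.0600 -0.5250

o_n = [1.2186, 0.3644, 0.7419]
J₁: ẑ×o_n = [-0.3644, 1.2186, 0.0000], ω = ẑ
J2: z=[0.3420, 0.9397, 0.0000] o=[0.5638, -0.2052, 0.0000] → [0.6971, -0.2537, -0.4205, 0.3420, 0.9397, 0.0000]
J3: z=[0.3420, 0.9397, 0.0000] o=[1.2035, -0.4381, -0.2344] → [0.9174, -0.3339, 0.2603, 0.3420, 0.9397, 0.0000]
J4: z=[-0.6872, 0.2501, 0.6820] o=[1.5928, -0.1860, 0.0654] → [-0.2062, 0.2096, -0.2847, -0.6872, 0.2501, 0.6820]
J5: z=[-0.5038, 0.5122, -0.6956] o=[1.4821, 0.4110, 0.5853] → [0.0478, 0.2621, 0.1584, -0.5038, 0.5122, -0.6956]
q̇ = J⁺·V = [-0.1820, -0.8250, -0.3200, -0.0600, -0.5250]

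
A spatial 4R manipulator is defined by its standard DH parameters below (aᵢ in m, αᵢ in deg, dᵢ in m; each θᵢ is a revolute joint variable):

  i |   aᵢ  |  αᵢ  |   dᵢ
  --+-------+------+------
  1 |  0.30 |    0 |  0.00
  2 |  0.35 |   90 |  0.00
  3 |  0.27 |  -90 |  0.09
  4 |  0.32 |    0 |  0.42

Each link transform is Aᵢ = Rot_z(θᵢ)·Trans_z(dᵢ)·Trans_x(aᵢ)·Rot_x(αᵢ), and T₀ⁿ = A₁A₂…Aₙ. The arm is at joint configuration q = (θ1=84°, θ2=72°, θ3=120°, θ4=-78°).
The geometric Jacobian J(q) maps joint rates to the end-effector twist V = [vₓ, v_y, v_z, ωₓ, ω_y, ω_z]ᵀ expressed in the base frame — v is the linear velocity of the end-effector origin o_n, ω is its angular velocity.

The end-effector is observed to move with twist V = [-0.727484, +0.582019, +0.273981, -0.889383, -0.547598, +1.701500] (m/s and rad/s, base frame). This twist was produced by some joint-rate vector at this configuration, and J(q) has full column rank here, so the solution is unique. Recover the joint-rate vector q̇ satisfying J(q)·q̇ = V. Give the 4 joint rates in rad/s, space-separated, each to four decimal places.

0.6170 0.7440 -0.8620 -0.6810

o_n = [0.3615, 0.5925, 0.0814]
J₁: ẑ×o_n = [-0.5925, 0.3615, 0.0000], ω = ẑ
J2: z=[0.0000, 0.0000, 1.0000] o=[0.0314, 0.2984, 0.0000] → [-0.2941, 0.3302, 0.0000, 0.0000, 0.0000, 1.0000]
J3: z=[0.4067, 0.9135, 0.0000] o=[-0.2884, 0.4407, 0.0000] → [0.0744, -0.0331, -0.5320, 0.4067, 0.9135, 0.0000]
J4: z=[0.7912, -0.3522, -0.5000] o=[-0.1284, 0.4680, 0.2338] → [0.1159, -0.1244, 0.2711, 0.7912, -0.3522, -0.5000]
q̇ = J⁺·V = [0.6170, 0.7440, -0.8620, -0.6810]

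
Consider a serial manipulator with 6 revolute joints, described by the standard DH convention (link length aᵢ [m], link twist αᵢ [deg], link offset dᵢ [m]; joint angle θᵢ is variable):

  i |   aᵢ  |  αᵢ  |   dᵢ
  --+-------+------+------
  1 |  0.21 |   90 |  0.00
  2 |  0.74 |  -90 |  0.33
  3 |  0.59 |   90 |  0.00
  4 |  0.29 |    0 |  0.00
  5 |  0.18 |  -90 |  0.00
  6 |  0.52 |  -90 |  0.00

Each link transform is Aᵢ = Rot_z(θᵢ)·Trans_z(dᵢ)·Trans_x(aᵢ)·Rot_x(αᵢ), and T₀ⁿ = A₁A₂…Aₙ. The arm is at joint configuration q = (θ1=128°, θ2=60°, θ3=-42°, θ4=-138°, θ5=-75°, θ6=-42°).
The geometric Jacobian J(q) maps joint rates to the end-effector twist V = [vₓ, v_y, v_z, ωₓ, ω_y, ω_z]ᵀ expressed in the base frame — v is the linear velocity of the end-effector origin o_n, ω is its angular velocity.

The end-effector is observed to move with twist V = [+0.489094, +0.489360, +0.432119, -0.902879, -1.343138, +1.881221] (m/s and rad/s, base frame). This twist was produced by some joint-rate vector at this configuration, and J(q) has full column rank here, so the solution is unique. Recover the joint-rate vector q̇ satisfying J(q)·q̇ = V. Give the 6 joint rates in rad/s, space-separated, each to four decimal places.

o_n = [0.2094, 0.5787, 0.4317]
J₁: ẑ×o_n = [-0.5787, 0.2094, 0.0000], ω = ẑ
J2: z=[0.7880, 0.6157, 0.0000] o=[-0.1293, 0.1655, 0.0000] → [0.2658, -0.3402, 0.1171, 0.7880, 0.6157, 0.0000]
J3: z=[0.5332, -0.6824, 0.5000] o=[-0.0970, 0.6602, 0.6409] → [0.1835, 0.2647, 0.1657, 0.5332, -0.6824, 0.5000]
J4: z=[0.7916, 0.1939, -0.5795] o=[0.0791, 1.0760, 1.0206] → [-0.4024, 0.3906, -0.4189, 0.7916, 0.1939, -0.5795]
J5: z=[0.7916, 0.1939, -0.5795] o=[-0.0887, 1.0566, 0.7848] → [-0.3454, 0.1068, -0.4361, 0.7916, 0.1939, -0.5795]
J6: z=[-0.6097, 0.1885, -0.7699] o=[-0.0815, 0.8833, 0.7367] → [-0.2920, -0.4099, 0.1309, -0.6097, 0.1885, -0.7699]
q̇ = J⁺·V = [0.1990, -0.8840, 0.5710, -0.7430, -0.5500, -0.8410]

0.1990 -0.8840 0.5710 -0.7430 -0.5500 -0.8410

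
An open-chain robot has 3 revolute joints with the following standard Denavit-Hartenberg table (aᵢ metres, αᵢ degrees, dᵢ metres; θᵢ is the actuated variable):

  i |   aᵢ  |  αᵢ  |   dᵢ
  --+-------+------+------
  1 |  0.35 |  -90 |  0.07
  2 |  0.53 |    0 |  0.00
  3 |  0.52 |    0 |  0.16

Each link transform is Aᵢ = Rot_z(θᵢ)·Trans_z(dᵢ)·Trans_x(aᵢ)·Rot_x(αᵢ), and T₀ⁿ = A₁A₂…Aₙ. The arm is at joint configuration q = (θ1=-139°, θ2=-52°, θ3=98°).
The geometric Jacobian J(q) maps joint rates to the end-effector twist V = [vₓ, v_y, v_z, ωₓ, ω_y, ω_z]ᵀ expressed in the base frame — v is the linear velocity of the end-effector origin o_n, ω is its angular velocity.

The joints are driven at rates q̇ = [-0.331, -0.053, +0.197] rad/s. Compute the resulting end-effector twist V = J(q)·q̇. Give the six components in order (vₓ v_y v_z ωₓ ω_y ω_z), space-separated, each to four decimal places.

-0.2079 0.2743 -0.0347 0.0945 -0.1087 -0.3310

o_n = [-0.6781, -0.8014, 0.1136]
J₁: ẑ×o_n = [0.8014, -0.6781, 0.0000], ω = ẑ
J2: z=[0.6561, -0.7547, 0.0000] o=[-0.2641, -0.2296, 0.0700] → [-0.0329, -0.0286, -0.6875, 0.6561, -0.7547, 0.0000]
J3: z=[0.6561, -0.7547, 0.0000] o=[-0.5104, -0.4437, 0.4876] → [0.2823, 0.2454, -0.3612, 0.6561, -0.7547, 0.0000]
V = J·q̇ = [-0.2079, 0.2743, -0.0347, 0.0945, -0.1087, -0.3310]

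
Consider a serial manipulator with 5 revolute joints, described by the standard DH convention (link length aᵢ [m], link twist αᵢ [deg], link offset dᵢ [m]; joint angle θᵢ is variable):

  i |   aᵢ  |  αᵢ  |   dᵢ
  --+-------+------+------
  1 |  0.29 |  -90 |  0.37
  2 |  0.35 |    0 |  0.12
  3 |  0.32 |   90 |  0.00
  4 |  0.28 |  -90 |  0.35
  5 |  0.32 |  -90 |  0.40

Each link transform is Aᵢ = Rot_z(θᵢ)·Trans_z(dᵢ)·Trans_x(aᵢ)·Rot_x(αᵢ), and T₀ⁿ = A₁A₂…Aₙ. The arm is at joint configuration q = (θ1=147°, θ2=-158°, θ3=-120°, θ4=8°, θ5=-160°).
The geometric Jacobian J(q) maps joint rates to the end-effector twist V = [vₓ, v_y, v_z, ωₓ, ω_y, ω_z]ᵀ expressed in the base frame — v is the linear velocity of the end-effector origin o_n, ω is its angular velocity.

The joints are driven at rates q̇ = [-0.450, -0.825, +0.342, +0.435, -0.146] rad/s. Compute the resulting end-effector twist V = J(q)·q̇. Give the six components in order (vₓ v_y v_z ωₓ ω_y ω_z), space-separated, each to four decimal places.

0.0140 0.2769 0.1474 -0.0218 0.7625 -0.4096

o_n = [-0.6606, -0.1829, 0.3236]
J₁: ẑ×o_n = [0.1829, -0.6606, 0.0000], ω = ẑ
J2: z=[-0.5446, -0.8387, 0.0000] o=[-0.2432, 0.1579, 0.3700] → [0.0389, -0.0253, -0.1644, -0.5446, -0.8387, 0.0000]
J3: z=[-0.5446, -0.8387, 0.0000] o=[-0.0364, -0.1194, 0.5011] → [0.1489, -0.0967, -0.4889, -0.5446, -0.8387, 0.0000]
J4: z=[-0.8305, 0.5393, 0.1392] o=[-0.0738, -0.0952, 0.1842] → [0.0874, 0.0341, 0.3894, -0.8305, 0.5393, 0.1392]
J5: z=[-0.5231, -0.8411, 0.1378] o=[-0.4180, 0.0819, -0.0416] → [-0.2707, 0.1576, -0.0655, -0.5231, -0.8411, 0.1378]
V = J·q̇ = [0.0140, 0.2769, 0.1474, -0.0218, 0.7625, -0.4096]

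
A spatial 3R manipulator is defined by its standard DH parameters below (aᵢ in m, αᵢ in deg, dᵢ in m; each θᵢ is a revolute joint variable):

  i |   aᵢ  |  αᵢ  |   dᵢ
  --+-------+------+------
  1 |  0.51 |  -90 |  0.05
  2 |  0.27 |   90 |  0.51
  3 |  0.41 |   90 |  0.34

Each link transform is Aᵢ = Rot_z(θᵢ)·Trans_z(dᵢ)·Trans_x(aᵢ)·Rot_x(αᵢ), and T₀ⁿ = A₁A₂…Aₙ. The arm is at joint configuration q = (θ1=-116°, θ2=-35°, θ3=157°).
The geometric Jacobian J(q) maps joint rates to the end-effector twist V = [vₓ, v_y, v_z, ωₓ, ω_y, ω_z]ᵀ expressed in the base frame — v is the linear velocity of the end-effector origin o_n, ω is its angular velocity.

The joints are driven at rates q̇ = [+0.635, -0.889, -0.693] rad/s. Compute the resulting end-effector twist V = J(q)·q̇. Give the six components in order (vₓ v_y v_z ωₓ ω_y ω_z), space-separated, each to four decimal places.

o_n = [0.5029, -0.4978, 0.2669]
J₁: ẑ×o_n = [0.4978, 0.5029, -0.0000], ω = ẑ
J2: z=[0.8988, -0.4384, 0.0000] o=[-0.2236, -0.4584, 0.0500] → [-0.0951, -0.1950, 0.2830, 0.8988, -0.4384, 0.0000]
J3: z=[0.2514, 0.5155, 0.8192] o=[0.1379, -0.8807, 0.2049] → [-0.2817, 0.2834, -0.0919, 0.2514, 0.5155, 0.8192]
V = J·q̇ = [0.5959, 0.2962, -0.1879, -0.9733, 0.0325, 0.0673]

0.5959 0.2962 -0.1879 -0.9733 0.0325 0.0673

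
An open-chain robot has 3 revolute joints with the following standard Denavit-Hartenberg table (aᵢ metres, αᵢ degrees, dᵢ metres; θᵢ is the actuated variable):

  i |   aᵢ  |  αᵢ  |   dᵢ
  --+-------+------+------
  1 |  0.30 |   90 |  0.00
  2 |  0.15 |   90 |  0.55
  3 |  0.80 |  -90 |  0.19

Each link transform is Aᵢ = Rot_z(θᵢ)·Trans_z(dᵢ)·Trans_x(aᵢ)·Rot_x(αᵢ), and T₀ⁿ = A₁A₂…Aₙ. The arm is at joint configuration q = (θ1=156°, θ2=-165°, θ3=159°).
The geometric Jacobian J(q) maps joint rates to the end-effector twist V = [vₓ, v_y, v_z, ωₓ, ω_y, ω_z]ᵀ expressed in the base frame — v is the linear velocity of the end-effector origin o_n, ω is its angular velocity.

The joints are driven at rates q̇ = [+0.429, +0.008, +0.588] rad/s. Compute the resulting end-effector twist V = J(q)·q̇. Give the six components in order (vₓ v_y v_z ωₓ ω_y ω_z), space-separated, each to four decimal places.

o_n = [-0.4155, 1.1009, 0.3380]
J₁: ẑ×o_n = [-1.1009, -0.4155, 0.0000], ω = ẑ
J2: z=[0.4067, 0.9135, 0.0000] o=[-0.2741, 0.1220, 0.0000] → [0.3088, -0.1375, 0.5274, 0.4067, 0.9135, 0.0000]
J3: z=[0.2364, -0.1053, 0.9659] o=[0.0820, 0.5655, -0.0388] → [-0.5568, -0.5697, 0.0742, 0.2364, -0.1053, 0.9659]
V = J·q̇ = [-0.7972, -0.5143, 0.0478, 0.1423, -0.0546, 0.9970]

-0.7972 -0.5143 0.0478 0.1423 -0.0546 0.9970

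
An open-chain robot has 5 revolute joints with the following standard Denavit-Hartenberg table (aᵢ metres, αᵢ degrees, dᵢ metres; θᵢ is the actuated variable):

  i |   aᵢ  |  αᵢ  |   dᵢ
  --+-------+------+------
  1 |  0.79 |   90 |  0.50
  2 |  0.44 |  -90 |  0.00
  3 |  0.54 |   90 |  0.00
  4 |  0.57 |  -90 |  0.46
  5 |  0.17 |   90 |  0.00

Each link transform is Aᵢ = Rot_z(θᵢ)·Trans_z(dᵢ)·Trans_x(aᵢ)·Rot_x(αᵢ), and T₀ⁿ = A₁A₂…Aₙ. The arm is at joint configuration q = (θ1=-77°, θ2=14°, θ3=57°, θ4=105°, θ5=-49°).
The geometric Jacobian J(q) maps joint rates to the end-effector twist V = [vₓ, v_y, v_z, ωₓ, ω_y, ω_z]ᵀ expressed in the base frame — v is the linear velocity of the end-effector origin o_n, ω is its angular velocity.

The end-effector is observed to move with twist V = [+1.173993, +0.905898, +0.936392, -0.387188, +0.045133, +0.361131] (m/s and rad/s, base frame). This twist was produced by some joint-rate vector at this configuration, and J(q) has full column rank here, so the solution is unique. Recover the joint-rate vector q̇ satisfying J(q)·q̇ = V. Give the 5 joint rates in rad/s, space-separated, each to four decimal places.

0.8330 0.8970 -0.5100 -0.4910 -0.3240

o_n = [0.3738, -1.6877, 1.4125]
J₁: ẑ×o_n = [1.6877, 0.3738, -0.0000], ω = ẑ
J2: z=[-0.9744, -0.2250, 0.0000] o=[0.1777, -0.7698, 0.5000] → [-0.2053, 0.8891, 0.9386, -0.9744, -0.2250, 0.0000]
J3: z=[-0.0544, 0.2357, 0.9703] o=[0.2737, -1.1857, 0.6064] → [0.6771, 0.1409, 0.0037, -0.0544, 0.2357, 0.9703]
J4: z=[-0.3476, -0.9154, 0.2029] o=[0.7792, -1.3619, 0.6776] → [-0.6066, 0.1732, -0.2579, -0.3476, -0.9154, 0.2029]
J5: z=[-0.8901, 0.2541, -0.3784] o=[0.4513, -1.6051, 1.2857] → [0.0009, 0.1421, 0.0932, -0.8901, 0.2541, -0.3784]
q̇ = J⁺·V = [0.8330, 0.8970, -0.5100, -0.4910, -0.3240]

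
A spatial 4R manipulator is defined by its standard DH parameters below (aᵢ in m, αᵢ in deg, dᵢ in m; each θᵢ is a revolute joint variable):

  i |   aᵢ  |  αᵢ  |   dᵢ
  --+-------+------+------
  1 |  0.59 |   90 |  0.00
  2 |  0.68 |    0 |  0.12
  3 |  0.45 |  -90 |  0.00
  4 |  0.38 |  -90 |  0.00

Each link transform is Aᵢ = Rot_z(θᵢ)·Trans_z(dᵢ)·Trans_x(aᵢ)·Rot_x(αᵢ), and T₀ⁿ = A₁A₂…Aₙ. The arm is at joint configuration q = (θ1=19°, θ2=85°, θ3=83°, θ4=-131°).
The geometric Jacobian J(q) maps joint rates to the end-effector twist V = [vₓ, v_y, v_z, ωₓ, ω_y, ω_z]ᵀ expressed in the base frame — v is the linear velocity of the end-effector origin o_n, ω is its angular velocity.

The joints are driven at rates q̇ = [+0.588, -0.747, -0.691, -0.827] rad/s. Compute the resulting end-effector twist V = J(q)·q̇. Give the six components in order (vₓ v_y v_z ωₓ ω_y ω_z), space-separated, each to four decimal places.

0.8269 0.7845 0.1887 -0.3056 1.4156 1.3969

o_n = [0.5607, -0.2372, 0.7191]
J₁: ẑ×o_n = [0.2372, 0.5607, -0.0000], ω = ẑ
J2: z=[0.3256, -0.9455, 0.0000] o=[0.5579, 0.1921, 0.0000] → [-0.6800, -0.2341, -0.1370, 0.3256, -0.9455, 0.0000]
J3: z=[0.3256, -0.9455, 0.0000] o=[0.6530, 0.0979, 0.6774] → [-0.0395, -0.0136, -0.1963, 0.3256, -0.9455, 0.0000]
J4: z=[-0.1966, -0.0677, -0.9781] o=[0.2368, -0.0454, 0.7710] → [-0.1841, -0.3270, 0.0596, -0.1966, -0.0677, -0.9781]
V = J·q̇ = [0.8269, 0.7845, 0.1887, -0.3056, 1.4156, 1.3969]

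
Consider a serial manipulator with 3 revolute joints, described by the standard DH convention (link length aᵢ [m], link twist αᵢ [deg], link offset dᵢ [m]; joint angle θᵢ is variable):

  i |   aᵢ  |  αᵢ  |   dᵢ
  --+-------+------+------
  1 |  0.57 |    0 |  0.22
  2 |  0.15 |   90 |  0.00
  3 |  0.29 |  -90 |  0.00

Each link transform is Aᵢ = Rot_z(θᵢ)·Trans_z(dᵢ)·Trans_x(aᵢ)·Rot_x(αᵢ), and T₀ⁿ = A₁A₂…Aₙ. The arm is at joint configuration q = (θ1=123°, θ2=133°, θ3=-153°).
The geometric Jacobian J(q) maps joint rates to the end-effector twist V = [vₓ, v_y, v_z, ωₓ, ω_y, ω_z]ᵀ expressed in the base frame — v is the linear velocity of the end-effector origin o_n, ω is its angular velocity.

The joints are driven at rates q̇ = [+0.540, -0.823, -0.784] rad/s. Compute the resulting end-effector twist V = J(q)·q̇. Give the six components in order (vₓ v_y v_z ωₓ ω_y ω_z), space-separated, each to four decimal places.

o_n = [-0.2842, 0.5832, 0.0883]
J₁: ẑ×o_n = [-0.5832, -0.2842, 0.0000], ω = ẑ
J2: z=[0.0000, 0.0000, 1.0000] o=[-0.3104, 0.4780, 0.2200] → [-0.1052, 0.0262, 0.0000, 0.0000, 0.0000, 1.0000]
J3: z=[-0.9703, 0.2419, 0.0000] o=[-0.3467, 0.3325, 0.2200] → [-0.0319, -0.1277, -0.2584, -0.9703, 0.2419, 0.0000]
V = J·q̇ = [-0.2034, -0.0749, 0.2026, 0.7607, -0.1897, -0.2830]

-0.2034 -0.0749 0.2026 0.7607 -0.1897 -0.2830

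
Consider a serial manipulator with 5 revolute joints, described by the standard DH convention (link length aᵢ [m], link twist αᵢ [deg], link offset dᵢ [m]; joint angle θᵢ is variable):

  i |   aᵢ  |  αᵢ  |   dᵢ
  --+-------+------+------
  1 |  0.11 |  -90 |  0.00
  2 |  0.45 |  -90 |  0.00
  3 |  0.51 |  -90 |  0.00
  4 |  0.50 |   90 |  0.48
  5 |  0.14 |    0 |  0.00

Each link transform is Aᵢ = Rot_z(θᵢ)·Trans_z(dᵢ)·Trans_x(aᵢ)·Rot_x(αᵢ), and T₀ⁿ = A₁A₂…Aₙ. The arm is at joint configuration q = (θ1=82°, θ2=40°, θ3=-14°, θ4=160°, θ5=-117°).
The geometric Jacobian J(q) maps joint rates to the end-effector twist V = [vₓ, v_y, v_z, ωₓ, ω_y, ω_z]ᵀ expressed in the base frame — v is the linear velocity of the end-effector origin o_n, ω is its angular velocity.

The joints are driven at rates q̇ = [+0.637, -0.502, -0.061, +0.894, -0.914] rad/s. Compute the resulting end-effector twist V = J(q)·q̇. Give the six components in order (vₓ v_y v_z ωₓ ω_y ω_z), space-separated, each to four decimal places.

o_n = [0.4136, 0.6394, -0.2924]
J₁: ẑ×o_n = [-0.6394, 0.4136, 0.0000], ω = ẑ
J2: z=[-0.9903, 0.1392, 0.0000] o=[0.0153, 0.1089, 0.0000] → [-0.0407, -0.2896, -0.5807, -0.9903, 0.1392, 0.0000]
J3: z=[-0.0895, -0.6365, -0.7660] o=[0.0633, 0.4503, -0.2893] → [0.1469, -0.2686, 0.2060, -0.0895, -0.6365, -0.7660]
J4: z=[0.9866, 0.0485, -0.1555] o=[-0.0061, 0.8429, -0.6073] → [-0.0164, -0.3760, -0.2211, 0.9866, 0.0485, -0.1555]
J5: z=[0.0375, 0.8614, 0.5065] o=[0.5467, 0.6133, -0.2579] → [-0.0429, -0.0662, 0.1157, 0.0375, 0.8614, 0.5065]
V = J·q̇ = [-0.3712, 0.1496, -0.0244, 1.3504, -0.7750, 0.0817]

-0.3712 0.1496 -0.0244 1.3504 -0.7750 0.0817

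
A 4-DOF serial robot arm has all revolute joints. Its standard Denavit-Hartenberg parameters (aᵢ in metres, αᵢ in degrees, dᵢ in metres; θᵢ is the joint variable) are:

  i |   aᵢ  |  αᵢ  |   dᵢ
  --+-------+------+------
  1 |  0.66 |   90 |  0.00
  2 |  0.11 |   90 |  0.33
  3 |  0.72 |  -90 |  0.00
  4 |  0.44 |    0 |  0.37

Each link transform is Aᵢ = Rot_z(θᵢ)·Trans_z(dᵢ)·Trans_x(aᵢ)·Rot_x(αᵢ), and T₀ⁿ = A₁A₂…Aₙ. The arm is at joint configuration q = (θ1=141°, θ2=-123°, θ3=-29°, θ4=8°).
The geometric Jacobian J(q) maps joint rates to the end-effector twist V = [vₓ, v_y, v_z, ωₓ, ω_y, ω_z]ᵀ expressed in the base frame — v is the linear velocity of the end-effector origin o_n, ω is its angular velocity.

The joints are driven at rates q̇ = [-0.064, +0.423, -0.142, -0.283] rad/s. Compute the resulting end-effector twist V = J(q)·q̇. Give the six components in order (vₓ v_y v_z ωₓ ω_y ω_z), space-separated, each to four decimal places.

o_n = [0.0562, 0.0745, -1.1238]
J₁: ẑ×o_n = [-0.0745, 0.0562, 0.0000], ω = ẑ
J2: z=[0.6293, 0.7771, 0.0000] o=[-0.5129, 0.4154, 0.0000] → [-0.8733, 0.7072, -0.6568, 0.6293, 0.7771, 0.0000]
J3: z=[0.6518, -0.5278, 0.5446] o=[-0.2587, 0.6341, -0.0923] → [0.8492, 0.8438, -0.1985, 0.6518, -0.5278, 0.5446]
J4: z=[0.7556, 0.5135, -0.4066] o=[-0.2118, 0.1470, -0.6204] → [-0.2880, 0.2714, -0.1924, 0.7556, 0.5135, -0.4066]
V = J·q̇ = [-0.4037, 0.0989, -0.1952, -0.0402, 0.2583, -0.0263]

-0.4037 0.0989 -0.1952 -0.0402 0.2583 -0.0263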